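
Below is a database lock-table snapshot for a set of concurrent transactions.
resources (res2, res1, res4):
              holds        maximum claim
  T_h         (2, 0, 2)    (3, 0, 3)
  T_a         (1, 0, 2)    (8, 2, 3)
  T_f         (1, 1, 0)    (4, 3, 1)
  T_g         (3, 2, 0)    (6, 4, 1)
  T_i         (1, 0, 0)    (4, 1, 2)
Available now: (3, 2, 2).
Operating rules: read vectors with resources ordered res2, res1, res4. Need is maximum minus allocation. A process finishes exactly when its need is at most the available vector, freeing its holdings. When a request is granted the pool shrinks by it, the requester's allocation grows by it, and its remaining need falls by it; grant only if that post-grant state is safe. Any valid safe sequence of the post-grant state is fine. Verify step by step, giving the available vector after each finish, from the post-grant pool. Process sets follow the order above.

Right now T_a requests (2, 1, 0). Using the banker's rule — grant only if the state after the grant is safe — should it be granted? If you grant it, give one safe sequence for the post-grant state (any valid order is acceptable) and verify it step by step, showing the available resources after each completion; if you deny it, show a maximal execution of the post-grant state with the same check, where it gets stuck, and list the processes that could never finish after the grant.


DENY — the pretend-granted state is unsafe.
Key observation: after T_h, T_i the pool peaks at (4, 1, 4), and each blocked process is short somewhere: T_a on res2; T_f on res1; T_g on res1.
Pretend the grant happened; the run T_h, T_i goes as far as possible. Check, step by step:
  pool = (1, 1, 2)
  T_h needs (1, 0, 1) <= (1, 1, 2) -> finishes; pool += (2, 0, 2) = (3, 1, 4)
  T_i needs (3, 1, 2) <= (3, 1, 4) -> finishes; pool += (1, 0, 0) = (4, 1, 4)
  T_a cannot run: need (5, 1, 1) vs free (4, 1, 4) (insufficient res2)
  T_f cannot run: need (3, 2, 1) vs free (4, 1, 4) (insufficient res1)
  T_g cannot run: need (3, 2, 1) vs free (4, 1, 4) (insufficient res1)
Had the request been granted, T_a, T_f and T_g could never finish.


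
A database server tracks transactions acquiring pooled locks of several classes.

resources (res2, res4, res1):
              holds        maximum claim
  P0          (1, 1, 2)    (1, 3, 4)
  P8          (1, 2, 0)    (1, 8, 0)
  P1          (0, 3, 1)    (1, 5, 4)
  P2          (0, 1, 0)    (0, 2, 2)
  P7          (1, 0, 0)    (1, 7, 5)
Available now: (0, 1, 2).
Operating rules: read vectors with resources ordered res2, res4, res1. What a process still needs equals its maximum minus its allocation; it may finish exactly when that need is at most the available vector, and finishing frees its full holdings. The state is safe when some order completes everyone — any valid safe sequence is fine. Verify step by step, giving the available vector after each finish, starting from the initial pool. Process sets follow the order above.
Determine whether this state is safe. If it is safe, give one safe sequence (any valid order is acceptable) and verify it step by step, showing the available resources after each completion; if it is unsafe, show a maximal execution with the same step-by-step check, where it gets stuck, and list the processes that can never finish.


SAFE — a valid safe sequence is P2, P0, P1, P8, P7.
Key observation: P2 marks the first exact bind of the order: its need (0, 1, 2) fits the free (0, 1, 2) with zero slack on a requested resource.
Walking it through:
  pool = (0, 1, 2)
  P2: need (0, 1, 2) fits (0, 1, 2); releases (0, 1, 0), pool now (0, 2, 2)
  P0: need (0, 2, 2) fits (0, 2, 2); releases (1, 1, 2), pool now (1, 3, 4)
  P1: need (1, 2, 3) fits (1, 3, 4); releases (0, 3, 1), pool now (1, 6, 5)
  P8: need (0, 6, 0) fits (1, 6, 5); releases (1, 2, 0), pool now (2, 8, 5)
  P7: need (0, 7, 5) fits (2, 8, 5); releases (1, 0, 0), pool now (3, 8, 5)


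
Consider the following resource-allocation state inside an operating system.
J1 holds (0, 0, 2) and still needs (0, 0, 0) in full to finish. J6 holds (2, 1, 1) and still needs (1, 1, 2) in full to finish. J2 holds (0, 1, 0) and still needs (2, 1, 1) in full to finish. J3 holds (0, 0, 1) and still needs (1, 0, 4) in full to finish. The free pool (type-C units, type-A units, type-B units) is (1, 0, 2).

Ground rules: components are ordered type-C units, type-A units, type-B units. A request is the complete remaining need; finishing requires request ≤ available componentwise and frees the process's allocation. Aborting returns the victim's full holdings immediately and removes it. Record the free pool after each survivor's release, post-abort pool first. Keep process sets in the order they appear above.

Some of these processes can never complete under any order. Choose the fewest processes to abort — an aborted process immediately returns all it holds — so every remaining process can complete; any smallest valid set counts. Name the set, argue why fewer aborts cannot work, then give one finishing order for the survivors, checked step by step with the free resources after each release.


Minimum abort set: J2.
Key observation: J6 was stuck for good until J2 gave back (0, 1, 0); in the order shown it finishes at step 3.
Minimality: the empty abort set fails — the state is deadlocked as it stands.
Survivors finish in the order: J1, J3, J6. Step-by-step check (pool after the aborts first):
  pool = (1, 1, 2)
  run J1 (needs (0, 0, 0), free (1, 1, 2)); after release of (0, 0, 2) the pool is (1, 1, 4)
  run J3 (needs (1, 0, 4), free (1, 1, 4)); after release of (0, 0, 1) the pool is (1, 1, 5)
  run J6 (needs (1, 1, 2), free (1, 1, 5)); after release of (2, 1, 1) the pool is (3, 2, 6)


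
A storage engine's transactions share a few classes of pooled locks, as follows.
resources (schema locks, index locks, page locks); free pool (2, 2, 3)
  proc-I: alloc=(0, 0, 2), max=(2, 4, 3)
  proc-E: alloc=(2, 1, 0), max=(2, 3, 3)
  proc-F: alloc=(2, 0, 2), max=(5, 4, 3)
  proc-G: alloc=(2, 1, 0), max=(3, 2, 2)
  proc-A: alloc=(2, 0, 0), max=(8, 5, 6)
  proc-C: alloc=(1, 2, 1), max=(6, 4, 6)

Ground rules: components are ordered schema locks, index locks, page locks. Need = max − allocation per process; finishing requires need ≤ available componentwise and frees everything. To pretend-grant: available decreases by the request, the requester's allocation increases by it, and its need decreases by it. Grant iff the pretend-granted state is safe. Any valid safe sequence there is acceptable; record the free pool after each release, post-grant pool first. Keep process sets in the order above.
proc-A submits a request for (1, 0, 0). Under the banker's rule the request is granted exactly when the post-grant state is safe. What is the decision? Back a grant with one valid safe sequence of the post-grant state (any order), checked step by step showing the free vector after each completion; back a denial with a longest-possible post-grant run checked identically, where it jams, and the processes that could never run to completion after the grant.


GRANT: granting preserves safety; a valid post-grant sequence is proc-E, proc-G, proc-I, proc-C, proc-A, proc-F.
Key observation: after the grant the pool drops to (1, 2, 3), which still lets proc-E finish first and unwind the rest.
Verifying the post-grant state step by step:
  pool = (1, 2, 3)
  run proc-E (needs (0, 2, 3), free (1, 2, 3)); after release of (2, 1, 0) the pool is (3, 3, 3)
  run proc-G (needs (1, 1, 2), free (3, 3, 3)); after release of (2, 1, 0) the pool is (5, 4, 3)
  run proc-I (needs (2, 4, 1), free (5, 4, 3)); after release of (0, 0, 2) the pool is (5, 4, 5)
  run proc-C (needs (5, 2, 5), free (5, 4, 5)); after release of (1, 2, 1) the pool is (6, 6, 6)
  run proc-A (needs (5, 5, 6), free (6, 6, 6)); after release of (3, 0, 0) the pool is (9, 6, 6)
  run proc-F (needs (3, 4, 1), free (9, 6, 6)); after release of (2, 0, 2) the pool is (11, 6, 8)


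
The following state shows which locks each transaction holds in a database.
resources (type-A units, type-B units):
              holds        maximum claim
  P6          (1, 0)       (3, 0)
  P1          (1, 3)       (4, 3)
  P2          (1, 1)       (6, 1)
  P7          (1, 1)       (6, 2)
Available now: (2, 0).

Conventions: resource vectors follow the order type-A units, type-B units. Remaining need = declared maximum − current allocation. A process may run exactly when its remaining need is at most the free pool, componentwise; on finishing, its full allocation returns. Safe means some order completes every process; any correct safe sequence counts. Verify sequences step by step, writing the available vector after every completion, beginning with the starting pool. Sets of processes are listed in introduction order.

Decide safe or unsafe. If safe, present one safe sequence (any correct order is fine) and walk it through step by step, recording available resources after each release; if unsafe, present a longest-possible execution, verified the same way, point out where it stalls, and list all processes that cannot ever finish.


The state is UNSAFE.
Key observation: type-A units is the bottleneck — with P6, P1 done the pool holds (4, 3), short of every remaining need.
A maximal execution: P6, P1 — then nothing else fits. Verifying each step:
  pool = (2, 0)
  run P6 (needs (2, 0), free (2, 0)); after release of (1, 0) the pool is (3, 0)
  run P1 (needs (3, 0), free (3, 0)); after release of (1, 3) the pool is (4, 3)
  blocked: P2 wants (5, 0), pool (4, 3) — not enough type-A units
  blocked: P7 wants (5, 1), pool (4, 3) — not enough type-A units
Processes that can never finish: P2 and P7.


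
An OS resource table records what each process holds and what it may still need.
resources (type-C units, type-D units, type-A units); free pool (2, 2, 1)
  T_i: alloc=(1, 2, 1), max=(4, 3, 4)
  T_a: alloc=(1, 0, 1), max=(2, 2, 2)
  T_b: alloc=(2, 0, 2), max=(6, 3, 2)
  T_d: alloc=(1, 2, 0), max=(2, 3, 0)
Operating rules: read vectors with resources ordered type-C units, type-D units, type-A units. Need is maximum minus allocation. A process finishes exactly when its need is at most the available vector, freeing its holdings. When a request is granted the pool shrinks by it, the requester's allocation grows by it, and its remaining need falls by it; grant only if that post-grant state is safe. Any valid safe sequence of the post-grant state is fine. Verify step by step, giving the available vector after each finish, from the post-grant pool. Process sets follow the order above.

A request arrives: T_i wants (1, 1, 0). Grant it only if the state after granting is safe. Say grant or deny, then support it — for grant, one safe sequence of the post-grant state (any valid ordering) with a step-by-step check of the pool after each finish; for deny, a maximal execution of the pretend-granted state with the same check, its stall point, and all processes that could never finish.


DENY: after the grant no complete ordering would exist.
Key observation: after T_d, T_a the pool peaks at (3, 3, 2), and each blocked process is short somewhere: T_i on type-A units; T_b on type-C units.
Pretend the grant happened; the run T_d, T_a goes as far as possible. Step-by-step check:
  pool = (1, 1, 1)
  run T_d (needs (1, 1, 0), free (1, 1, 1)); after release of (1, 2, 0) the pool is (2, 3, 1)
  run T_a (needs (1, 2, 1), free (2, 3, 1)); after release of (1, 0, 1) the pool is (3, 3, 2)
  T_i still needs (2, 0, 3) but only (3, 3, 2) is free — short on type-A units
  T_b still needs (4, 3, 0) but only (3, 3, 2) is free — short on type-C units
Post-grant, the permanently blocked set is T_i and T_b.


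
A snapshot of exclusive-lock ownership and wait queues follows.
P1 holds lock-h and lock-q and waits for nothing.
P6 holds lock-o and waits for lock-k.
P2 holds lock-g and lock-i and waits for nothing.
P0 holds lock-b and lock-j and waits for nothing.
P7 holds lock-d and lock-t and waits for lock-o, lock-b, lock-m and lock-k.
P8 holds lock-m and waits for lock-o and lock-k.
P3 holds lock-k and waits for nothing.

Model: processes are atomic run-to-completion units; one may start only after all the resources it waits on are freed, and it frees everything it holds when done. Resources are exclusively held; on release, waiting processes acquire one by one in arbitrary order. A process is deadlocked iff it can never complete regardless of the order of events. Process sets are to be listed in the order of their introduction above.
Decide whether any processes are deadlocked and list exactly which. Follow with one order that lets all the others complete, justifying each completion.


Nothing here is deadlocked.
Key observation: the wait graph is acyclic; completion cascades from the unblocked processes through everyone else.
A valid finishing order for the others: P1, P2, P0, P3, P6, P8, P7.
Verifying each step:
  P1 waits on nothing -> runs at once and releases lock-h and lock-q
  P2 waits on nothing -> runs at once and releases lock-g and lock-i
  P0 waits on nothing -> runs at once and releases lock-b and lock-j
  P3 waits on nothing -> runs at once and releases lock-k
  run P6 (all its waits — lock-k — are resolved); releases lock-o
  run P8 (all its waits — lock-o and lock-k — are resolved); releases lock-m
  run P7 (all its waits — lock-o, lock-b, lock-m and lock-k — are resolved); releases lock-d and lock-t


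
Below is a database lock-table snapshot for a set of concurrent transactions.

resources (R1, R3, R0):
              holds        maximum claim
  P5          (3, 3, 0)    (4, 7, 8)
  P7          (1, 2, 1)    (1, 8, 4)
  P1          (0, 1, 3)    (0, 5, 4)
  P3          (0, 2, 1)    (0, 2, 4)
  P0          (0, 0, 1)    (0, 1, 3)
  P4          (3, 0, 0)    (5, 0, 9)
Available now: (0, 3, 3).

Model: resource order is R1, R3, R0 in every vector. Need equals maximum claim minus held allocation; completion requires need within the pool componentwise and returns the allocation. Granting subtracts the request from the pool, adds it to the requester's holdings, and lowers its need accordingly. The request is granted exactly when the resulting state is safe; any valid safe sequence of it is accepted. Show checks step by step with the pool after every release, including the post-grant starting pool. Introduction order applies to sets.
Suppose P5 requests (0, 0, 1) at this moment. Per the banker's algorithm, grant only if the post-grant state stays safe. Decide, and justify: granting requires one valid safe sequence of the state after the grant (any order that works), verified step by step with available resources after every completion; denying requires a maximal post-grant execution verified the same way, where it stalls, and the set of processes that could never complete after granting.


GRANT — the state after the grant stays safe, e.g. via P0, P3, P1, P7, P5, P4.
Key observation: granting shrinks the pool to (0, 3, 2), yet P0 still fits and the chain goes through.
Verifying the post-grant state step by step:
  pool = (0, 3, 2)
  P0 needs (0, 1, 2) <= (0, 3, 2) -> finishes; pool += (0, 0, 1) = (0, 3, 3)
  P3 needs (0, 0, 3) <= (0, 3, 3) -> finishes; pool += (0, 2, 1) = (0, 5, 4)
  P1 needs (0, 4, 1) <= (0, 5, 4) -> finishes; pool += (0, 1, 3) = (0, 6, 7)
  P7 needs (0, 6, 3) <= (0, 6, 7) -> finishes; pool += (1, 2, 1) = (1, 8, 8)
  P5 needs (1, 4, 7) <= (1, 8, 8) -> finishes; pool += (3, 3, 1) = (4, 11, 9)
  P4 needs (2, 0, 9) <= (4, 11, 9) -> finishes; pool += (3, 0, 0) = (7, 11, 9)


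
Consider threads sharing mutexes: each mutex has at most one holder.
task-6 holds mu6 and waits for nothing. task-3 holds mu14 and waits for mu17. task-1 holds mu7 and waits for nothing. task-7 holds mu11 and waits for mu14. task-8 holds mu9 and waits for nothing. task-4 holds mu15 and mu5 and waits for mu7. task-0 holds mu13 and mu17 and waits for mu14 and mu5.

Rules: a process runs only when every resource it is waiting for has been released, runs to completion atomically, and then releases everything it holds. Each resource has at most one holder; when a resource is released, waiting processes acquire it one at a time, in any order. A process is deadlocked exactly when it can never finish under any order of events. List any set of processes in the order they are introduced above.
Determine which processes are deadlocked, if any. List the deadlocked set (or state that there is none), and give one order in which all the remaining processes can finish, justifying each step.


Deadlocked: task-3, task-7 and task-0.
Key observation: the wait chain closes on itself along task-3 -> task-0 -> task-3; task-7 waits into the deadlock from upstream.
One completion order for the rest: task-8, task-6, task-1, task-4.
Walking it through:
  run task-8 (it waits on nothing); releases mu9
  run task-6 (it waits on nothing); releases mu6
  run task-1 (it waits on nothing); releases mu7
  run task-4 (all its waits — mu7 — are resolved); releases mu15 and mu5


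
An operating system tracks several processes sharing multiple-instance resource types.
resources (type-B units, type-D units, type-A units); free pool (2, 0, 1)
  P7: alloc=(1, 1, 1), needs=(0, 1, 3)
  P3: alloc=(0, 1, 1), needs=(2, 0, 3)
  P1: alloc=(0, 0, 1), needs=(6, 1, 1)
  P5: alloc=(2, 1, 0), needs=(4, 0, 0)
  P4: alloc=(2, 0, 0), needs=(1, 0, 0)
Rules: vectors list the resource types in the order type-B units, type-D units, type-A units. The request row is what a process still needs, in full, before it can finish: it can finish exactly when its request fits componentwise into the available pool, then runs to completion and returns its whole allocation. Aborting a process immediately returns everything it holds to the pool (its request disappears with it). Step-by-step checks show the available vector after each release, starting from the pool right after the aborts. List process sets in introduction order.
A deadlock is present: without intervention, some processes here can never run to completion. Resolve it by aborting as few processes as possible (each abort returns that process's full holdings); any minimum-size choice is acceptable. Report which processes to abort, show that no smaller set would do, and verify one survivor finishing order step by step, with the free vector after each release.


Abort P3.
Key observation: before aborting P3, P7 was permanently blocked — no order could ever run it; afterwards it completes at step 4.
Why nothing smaller works: aborting no one leaves the state deadlocked as given.
One survivor order: P4, P5, P1, P7. Walking it through (post-abort pool first):
  pool = (2, 1, 2)
  P4 needs (1, 0, 0) <= (2, 1, 2) -> finishes; pool += (2, 0, 0) = (4, 1, 2)
  P5 needs (4, 0, 0) <= (4, 1, 2) -> finishes; pool += (2, 1, 0) = (6, 2, 2)
  P1 needs (6, 1, 1) <= (6, 2, 2) -> finishes; pool += (0, 0, 1) = (6, 2, 3)
  P7 needs (0, 1, 3) <= (6, 2, 3) -> finishes; pool += (1, 1, 1) = (7, 3, 4)


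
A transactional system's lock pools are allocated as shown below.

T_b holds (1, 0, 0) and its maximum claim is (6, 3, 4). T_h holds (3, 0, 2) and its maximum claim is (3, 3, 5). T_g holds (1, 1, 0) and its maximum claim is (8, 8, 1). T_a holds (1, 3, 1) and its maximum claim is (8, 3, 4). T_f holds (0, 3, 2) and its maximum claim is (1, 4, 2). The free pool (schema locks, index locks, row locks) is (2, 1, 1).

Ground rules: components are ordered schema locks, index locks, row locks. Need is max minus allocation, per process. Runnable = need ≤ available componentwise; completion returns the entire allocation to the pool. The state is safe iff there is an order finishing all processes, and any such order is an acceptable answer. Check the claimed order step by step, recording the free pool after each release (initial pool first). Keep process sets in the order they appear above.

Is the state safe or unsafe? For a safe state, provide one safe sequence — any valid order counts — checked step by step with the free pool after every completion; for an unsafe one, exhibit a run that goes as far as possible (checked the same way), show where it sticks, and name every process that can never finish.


UNSAFE — no complete ordering exists.
Key observation: no order helps: past T_f, T_h, T_b, the free pool tops out at (6, 4, 5), below what each blocked process needs in schema locks.
A maximal execution: T_f, T_h, T_b — then nothing else fits. Check, step by step:
  pool = (2, 1, 1)
  run T_f (needs (1, 1, 0), free (2, 1, 1)); after release of (0, 3, 2) the pool is (2, 4, 3)
  run T_h (needs (0, 3, 3), free (2, 4, 3)); after release of (3, 0, 2) the pool is (5, 4, 5)
  run T_b (needs (5, 3, 4), free (5, 4, 5)); after release of (1, 0, 0) the pool is (6, 4, 5)
  T_g still needs (7, 7, 1) but only (6, 4, 5) is free — short on schema locks and index locks
  T_a still needs (7, 0, 3) but only (6, 4, 5) is free — short on schema locks
Never able to finish: T_g and T_a.


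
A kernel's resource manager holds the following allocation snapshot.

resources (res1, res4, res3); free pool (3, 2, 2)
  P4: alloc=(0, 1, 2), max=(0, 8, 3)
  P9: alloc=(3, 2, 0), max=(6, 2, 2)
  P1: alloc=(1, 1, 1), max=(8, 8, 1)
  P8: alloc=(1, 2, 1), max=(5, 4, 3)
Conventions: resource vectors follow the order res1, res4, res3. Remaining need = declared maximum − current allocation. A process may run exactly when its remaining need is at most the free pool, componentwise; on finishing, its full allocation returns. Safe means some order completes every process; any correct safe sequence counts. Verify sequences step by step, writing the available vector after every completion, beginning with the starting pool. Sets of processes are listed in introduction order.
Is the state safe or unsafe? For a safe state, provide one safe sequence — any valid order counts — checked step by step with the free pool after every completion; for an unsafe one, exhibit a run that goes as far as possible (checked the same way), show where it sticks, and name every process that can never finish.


UNSAFE — no complete ordering exists.
Key observation: the wall is res4: completing P9, P8 brings the pool only to (7, 6, 3), and all the rest need more.
The run P9, P8 cannot be extended any further. Walking it through:
  pool = (3, 2, 2)
  P9 needs (3, 0, 2) <= (3, 2, 2) -> finishes; pool += (3, 2, 0) = (6, 4, 2)
  P8 needs (4, 2, 2) <= (6, 4, 2) -> finishes; pool += (1, 2, 1) = (7, 6, 3)
  blocked: P4 wants (0, 7, 1), pool (7, 6, 3) — not enough res4
  blocked: P1 wants (7, 7, 0), pool (7, 6, 3) — not enough res4
Never able to finish: P4 and P1.


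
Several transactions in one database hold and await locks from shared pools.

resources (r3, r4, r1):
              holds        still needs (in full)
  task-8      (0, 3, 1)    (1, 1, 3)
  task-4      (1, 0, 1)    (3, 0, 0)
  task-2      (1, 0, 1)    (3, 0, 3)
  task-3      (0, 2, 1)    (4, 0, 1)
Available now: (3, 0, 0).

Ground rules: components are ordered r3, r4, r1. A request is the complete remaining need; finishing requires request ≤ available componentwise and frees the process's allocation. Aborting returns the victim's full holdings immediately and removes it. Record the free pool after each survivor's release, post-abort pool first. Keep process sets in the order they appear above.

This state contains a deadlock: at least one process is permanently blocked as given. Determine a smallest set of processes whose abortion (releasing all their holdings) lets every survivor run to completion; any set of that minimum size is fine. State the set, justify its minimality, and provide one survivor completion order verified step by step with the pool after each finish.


Abort task-2.
Key observation: the returned (1, 0, 1) from task-2 is what brings task-8 — unrunnable before, under any order — into play at step 3.
Why nothing smaller works: aborting no one leaves the state deadlocked as given.
The survivors complete as task-3, task-4, task-8. Check, step by step (starting from the post-abort pool):
  pool = (4, 0, 1)
  run task-3 (needs (4, 0, 1), free (4, 0, 1)); after release of (0, 2, 1) the pool is (4, 2, 2)
  run task-4 (needs (3, 0, 0), free (4, 2, 2)); after release of (1, 0, 1) the pool is (5, 2, 3)
  run task-8 (needs (1, 1, 3), free (5, 2, 3)); after release of (0, 3, 1) the pool is (5, 5, 4)


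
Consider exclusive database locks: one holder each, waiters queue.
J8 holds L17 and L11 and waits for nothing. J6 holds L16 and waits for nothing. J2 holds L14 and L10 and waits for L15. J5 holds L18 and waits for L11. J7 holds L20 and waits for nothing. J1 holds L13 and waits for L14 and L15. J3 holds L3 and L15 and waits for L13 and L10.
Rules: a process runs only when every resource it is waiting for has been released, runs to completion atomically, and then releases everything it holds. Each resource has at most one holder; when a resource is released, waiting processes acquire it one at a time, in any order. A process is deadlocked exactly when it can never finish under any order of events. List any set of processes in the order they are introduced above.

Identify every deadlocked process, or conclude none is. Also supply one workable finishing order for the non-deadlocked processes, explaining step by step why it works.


The deadlocked set is J2, J1 and J3.
Key observation: the waits loop around J2 -> J3 -> J2 with no way out; J1 is caught in further circular waits.
The rest can finish in the order J8, J5, J7, J6.
Check, step by step:
  J8 waits on nothing -> runs at once and releases L17 and L11
  J5 waits on L11 — all released -> runs and releases L18
  J7 waits on nothing -> runs at once and releases L20
  J6 waits on nothing -> runs at once and releases L16


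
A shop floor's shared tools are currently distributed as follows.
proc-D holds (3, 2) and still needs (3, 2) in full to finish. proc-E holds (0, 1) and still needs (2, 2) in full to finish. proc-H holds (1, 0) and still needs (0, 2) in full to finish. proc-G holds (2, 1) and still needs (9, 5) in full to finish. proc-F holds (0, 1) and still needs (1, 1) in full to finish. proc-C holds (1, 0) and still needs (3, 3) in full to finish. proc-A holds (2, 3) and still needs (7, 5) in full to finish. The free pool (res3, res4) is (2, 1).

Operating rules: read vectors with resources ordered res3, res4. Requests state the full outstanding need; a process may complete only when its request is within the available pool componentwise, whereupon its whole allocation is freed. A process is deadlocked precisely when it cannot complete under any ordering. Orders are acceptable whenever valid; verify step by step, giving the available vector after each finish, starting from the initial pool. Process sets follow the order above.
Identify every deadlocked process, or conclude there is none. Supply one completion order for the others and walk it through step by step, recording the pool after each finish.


No process is deadlocked.
Key observation: proc-F leads a chain of completions in which each release enables another process.
A valid finishing order for the others: proc-F, proc-H, proc-D, proc-E, proc-C, proc-A, proc-G. Walking it through:
  pool = (2, 1)
  run proc-F (needs (1, 1), free (2, 1)); after release of (0, 1) the pool is (2, 2)
  run proc-H (needs (0, 2), free (2, 2)); after release of (1, 0) the pool is (3, 2)
  run proc-D (needs (3, 2), free (3, 2)); after release of (3, 2) the pool is (6, 4)
  run proc-E (needs (2, 2), free (6, 4)); after release of (0, 1) the pool is (6, 5)
  run proc-C (needs (3, 3), free (6, 5)); after release of (1, 0) the pool is (7, 5)
  run proc-A (needs (7, 5), free (7, 5)); after release of (2, 3) the pool is (9, 8)
  run proc-G (needs (9, 5), free (9, 8)); after release of (2, 1) the pool is (11, 9)


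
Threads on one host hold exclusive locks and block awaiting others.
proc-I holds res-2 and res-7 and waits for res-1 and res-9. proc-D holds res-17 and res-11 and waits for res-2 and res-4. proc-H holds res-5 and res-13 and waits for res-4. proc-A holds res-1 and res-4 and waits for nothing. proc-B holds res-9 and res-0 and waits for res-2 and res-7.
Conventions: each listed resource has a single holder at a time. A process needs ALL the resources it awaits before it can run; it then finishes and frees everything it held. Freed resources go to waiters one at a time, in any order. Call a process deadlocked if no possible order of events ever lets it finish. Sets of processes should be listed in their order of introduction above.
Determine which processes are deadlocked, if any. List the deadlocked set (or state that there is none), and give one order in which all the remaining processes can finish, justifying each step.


Deadlocked set: proc-I, proc-D and proc-B.
Key observation: the waits loop around proc-I -> proc-B -> proc-I with no way out; proc-D waits into the deadlock from upstream.
A valid finishing order for the others: proc-A, proc-H.
Step-by-step check:
  proc-A: no waits; runs immediately, freeing res-1 and res-4
  run proc-H (all its waits — res-4 — are resolved); releases res-5 and res-13


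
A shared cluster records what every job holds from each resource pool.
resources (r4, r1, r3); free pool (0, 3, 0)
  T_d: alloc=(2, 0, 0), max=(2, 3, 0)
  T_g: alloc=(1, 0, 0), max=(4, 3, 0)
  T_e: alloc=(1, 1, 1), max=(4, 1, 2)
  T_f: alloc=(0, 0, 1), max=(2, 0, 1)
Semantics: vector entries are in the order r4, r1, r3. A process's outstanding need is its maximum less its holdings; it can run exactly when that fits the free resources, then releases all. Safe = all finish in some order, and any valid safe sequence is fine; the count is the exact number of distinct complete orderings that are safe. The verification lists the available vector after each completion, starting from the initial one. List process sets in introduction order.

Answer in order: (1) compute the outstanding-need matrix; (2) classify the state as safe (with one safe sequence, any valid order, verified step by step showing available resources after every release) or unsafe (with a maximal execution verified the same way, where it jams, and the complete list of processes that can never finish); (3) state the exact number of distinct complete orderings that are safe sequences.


(1) Remaining need (order r4, r1, r3):
  T_d: (0, 3, 0)
  T_g: (3, 3, 0)
  T_e: (3, 0, 1)
  T_f: (2, 0, 0)
(2) The state is UNSAFE.
Key observation: after T_d, T_f complete, (2, 3, 1) is the best the pool ever gets, yet each leftover process wants more r4.
A maximal execution: T_d, T_f — then nothing else fits. Step-by-step check:
  pool = (0, 3, 0)
  T_d needs (0, 3, 0) <= (0, 3, 0) -> finishes; pool += (2, 0, 0) = (2, 3, 0)
  T_f needs (2, 0, 0) <= (2, 3, 0) -> finishes; pool += (0, 0, 1) = (2, 3, 1)
  T_g still needs (3, 3, 0) but only (2, 3, 1) is free — short on r4
  T_e still needs (3, 0, 1) but only (2, 3, 1) is free — short on r4
Never able to finish: T_g and T_e.
(3) Exactly 0 of the possible complete orderings are safe sequences.


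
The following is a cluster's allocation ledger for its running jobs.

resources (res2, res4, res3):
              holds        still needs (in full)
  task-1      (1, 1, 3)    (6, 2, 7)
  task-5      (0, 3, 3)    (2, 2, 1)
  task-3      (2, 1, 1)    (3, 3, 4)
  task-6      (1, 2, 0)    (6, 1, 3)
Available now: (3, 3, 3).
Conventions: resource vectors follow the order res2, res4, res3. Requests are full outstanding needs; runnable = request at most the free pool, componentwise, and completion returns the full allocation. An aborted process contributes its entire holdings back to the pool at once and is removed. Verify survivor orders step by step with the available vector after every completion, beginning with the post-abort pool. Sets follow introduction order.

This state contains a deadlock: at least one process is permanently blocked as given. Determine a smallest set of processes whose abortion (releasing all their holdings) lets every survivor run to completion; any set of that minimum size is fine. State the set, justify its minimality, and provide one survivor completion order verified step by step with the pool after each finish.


The answer: abort task-1.
Key observation: task-6 was stuck for good until task-1 gave back (1, 1, 3); in the order shown it finishes at step 3.
No smaller set exists: with zero aborts the deadlock remains.
One survivor order: task-3, task-5, task-6. Walking it through (post-abort pool first):
  pool = (4, 4, 6)
  task-3 needs (3, 3, 4) <= (4, 4, 6) -> finishes; pool += (2, 1, 1) = (6, 5, 7)
  task-5 needs (2, 2, 1) <= (6, 5, 7) -> finishes; pool += (0, 3, 3) = (6, 8, 10)
  task-6 needs (6, 1, 3) <= (6, 8, 10) -> finishes; pool += (1, 2, 0) = (7, 10, 10)


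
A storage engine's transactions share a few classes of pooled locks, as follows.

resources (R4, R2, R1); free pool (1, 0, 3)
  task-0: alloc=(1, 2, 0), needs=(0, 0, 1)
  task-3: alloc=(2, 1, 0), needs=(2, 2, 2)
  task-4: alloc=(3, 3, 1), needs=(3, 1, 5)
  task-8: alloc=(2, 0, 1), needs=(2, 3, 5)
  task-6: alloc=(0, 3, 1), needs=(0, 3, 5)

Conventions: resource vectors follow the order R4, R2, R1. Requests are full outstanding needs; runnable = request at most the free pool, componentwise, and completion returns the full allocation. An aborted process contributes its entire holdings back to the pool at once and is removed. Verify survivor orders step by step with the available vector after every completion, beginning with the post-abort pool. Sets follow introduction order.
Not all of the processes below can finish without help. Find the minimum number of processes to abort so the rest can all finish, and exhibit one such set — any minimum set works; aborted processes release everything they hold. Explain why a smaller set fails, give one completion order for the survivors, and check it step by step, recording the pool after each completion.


The answer: abort task-4 and task-6.
Key observation: the deadlocked task-8 becomes finishable only because task-4 and task-6 released (3, 6, 2); it completes at step 3 below.
No one abort is enough; case by case: task-0 alone leaves task-4 blocked (short on R1); task-3 alone leaves task-4 blocked (short on R1); task-4 alone leaves task-8 blocked (short on R1); task-8 alone leaves task-4 blocked (short on R1); task-6 alone leaves task-4 blocked (short on R1).
The survivors complete as task-3, task-0, task-8. Verifying each step (starting from the post-abort pool):
  pool = (4, 6, 5)
  task-3 needs (2, 2, 2) <= (4, 6, 5) -> finishes; pool += (2, 1, 0) = (6, 7, 5)
  task-0 needs (0, 0, 1) <= (6, 7, 5) -> finishes; pool += (1, 2, 0) = (7, 9, 5)
  task-8 needs (2, 3, 5) <= (7, 9, 5) -> finishes; pool += (2, 0, 1) = (9, 9, 6)


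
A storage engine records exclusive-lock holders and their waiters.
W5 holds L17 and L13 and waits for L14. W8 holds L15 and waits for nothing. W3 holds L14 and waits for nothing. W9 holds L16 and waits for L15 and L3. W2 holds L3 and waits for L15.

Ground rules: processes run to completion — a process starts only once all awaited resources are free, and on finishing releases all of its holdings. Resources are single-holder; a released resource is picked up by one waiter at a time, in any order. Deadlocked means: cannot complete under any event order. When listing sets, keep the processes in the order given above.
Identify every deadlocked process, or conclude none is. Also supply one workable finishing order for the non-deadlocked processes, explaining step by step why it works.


The deadlocked set is empty.
Key observation: no waiting chain loops back on itself — every chain ends at a process that waits on nothing, so everyone eventually runs.
The rest can finish in the order W8, W2, W3, W9, W5.
Verifying each step:
  run W8 (it waits on nothing); releases L15
  run W2 (all its waits — L15 — are resolved); releases L3
  run W3 (it waits on nothing); releases L14
  run W9 (all its waits — L15 and L3 — are resolved); releases L16
  run W5 (all its waits — L14 — are resolved); releases L17 and L13


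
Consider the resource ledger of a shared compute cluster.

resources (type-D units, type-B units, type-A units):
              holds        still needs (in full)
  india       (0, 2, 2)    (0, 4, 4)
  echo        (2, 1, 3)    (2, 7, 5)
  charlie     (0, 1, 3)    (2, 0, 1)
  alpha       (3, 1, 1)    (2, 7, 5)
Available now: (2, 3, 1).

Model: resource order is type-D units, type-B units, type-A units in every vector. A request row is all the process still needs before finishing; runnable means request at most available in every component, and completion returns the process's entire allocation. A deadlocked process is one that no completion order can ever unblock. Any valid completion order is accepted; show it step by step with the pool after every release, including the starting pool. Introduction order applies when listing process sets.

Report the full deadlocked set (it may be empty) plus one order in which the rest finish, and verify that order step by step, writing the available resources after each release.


The deadlocked set is echo and alpha.
Key observation: once charlie, india finish, the pool peaks at (2, 6, 6) — and every remaining process still needs more type-B units than that.
One completion order for the rest: charlie, india. Step-by-step check:
  pool = (2, 3, 1)
  run charlie (needs (2, 0, 1), free (2, 3, 1)); after release of (0, 1, 3) the pool is (2, 4, 4)
  run india (needs (0, 4, 4), free (2, 4, 4)); after release of (0, 2, 2) the pool is (2, 6, 6)
The blocked processes can never fit:
  echo still needs (2, 7, 5) but only (2, 6, 6) is free — short on type-B units
  alpha still needs (2, 7, 5) but only (2, 6, 6) is free — short on type-B units


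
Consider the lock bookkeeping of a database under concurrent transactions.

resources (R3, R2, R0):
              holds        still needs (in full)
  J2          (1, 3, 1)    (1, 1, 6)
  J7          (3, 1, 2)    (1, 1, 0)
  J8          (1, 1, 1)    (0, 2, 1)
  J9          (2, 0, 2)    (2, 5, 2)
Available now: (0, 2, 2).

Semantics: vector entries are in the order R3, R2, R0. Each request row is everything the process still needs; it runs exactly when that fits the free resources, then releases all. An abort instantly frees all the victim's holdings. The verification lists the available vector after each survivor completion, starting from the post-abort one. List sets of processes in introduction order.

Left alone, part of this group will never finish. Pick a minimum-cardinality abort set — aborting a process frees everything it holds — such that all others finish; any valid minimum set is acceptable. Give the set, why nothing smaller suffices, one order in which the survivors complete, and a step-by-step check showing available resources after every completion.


Abort J9.
Key observation: the returned (2, 0, 2) from J9 is what brings J2 — unrunnable before, under any order — into play at step 3.
Why nothing smaller works: aborting no one leaves the state deadlocked as given.
One survivor order: J8, J7, J2. Check, step by step (post-abort pool first):
  pool = (2, 2, 4)
  J8: need (0, 2, 1) fits (2, 2, 4); releases (1, 1, 1), pool now (3, 3, 5)
  J7: need (1, 1, 0) fits (3, 3, 5); releases (3, 1, 2), pool now (6, 4, 7)
  J2: need (1, 1, 6) fits (6, 4, 7); releases (1, 3, 1), pool now (7, 7, 8)


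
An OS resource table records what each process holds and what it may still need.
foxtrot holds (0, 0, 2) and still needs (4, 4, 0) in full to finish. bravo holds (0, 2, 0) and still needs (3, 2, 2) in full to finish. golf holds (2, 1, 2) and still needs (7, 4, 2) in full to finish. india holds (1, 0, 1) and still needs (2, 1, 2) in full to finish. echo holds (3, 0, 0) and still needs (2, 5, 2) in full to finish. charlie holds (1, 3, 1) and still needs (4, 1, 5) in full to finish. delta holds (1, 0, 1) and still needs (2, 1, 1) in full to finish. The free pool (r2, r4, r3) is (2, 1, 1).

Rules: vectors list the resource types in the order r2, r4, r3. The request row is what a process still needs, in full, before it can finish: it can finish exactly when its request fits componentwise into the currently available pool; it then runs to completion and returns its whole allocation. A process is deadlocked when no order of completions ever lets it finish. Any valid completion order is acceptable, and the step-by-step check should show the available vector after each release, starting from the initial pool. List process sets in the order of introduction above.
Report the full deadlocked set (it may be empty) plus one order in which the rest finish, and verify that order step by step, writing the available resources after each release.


Deadlocked: foxtrot, bravo, golf, echo and charlie.
Key observation: after delta, india the pool peaks at (4, 1, 3), and each blocked process is short somewhere: foxtrot on r4; bravo on r4; golf on r2, r4; echo on r4; charlie on r3.
The rest can finish in the order delta, india. Walking it through:
  pool = (2, 1, 1)
  delta: need (2, 1, 1) fits (2, 1, 1); releases (1, 0, 1), pool now (3, 1, 2)
  india: need (2, 1, 2) fits (3, 1, 2); releases (1, 0, 1), pool now (4, 1, 3)
The blocked processes can never fit:
  foxtrot cannot run: need (4, 4, 0) vs free (4, 1, 3) (insufficient r4)
  bravo cannot run: need (3, 2, 2) vs free (4, 1, 3) (insufficient r4)
  golf cannot run: need (7, 4, 2) vs free (4, 1, 3) (insufficient r2 and r4)
  echo cannot run: need (2, 5, 2) vs free (4, 1, 3) (insufficient r4)
  charlie cannot run: need (4, 1, 5) vs free (4, 1, 3) (insufficient r3)
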